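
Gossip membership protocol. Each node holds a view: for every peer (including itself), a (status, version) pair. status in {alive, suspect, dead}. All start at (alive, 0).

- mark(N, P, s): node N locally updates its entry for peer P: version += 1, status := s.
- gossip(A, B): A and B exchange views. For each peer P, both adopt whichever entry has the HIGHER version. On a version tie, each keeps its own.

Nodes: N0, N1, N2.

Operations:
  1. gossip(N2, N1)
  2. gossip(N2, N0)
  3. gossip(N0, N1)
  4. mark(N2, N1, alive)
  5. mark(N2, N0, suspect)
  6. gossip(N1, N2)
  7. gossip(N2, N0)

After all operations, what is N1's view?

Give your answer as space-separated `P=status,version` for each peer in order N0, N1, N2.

Op 1: gossip N2<->N1 -> N2.N0=(alive,v0) N2.N1=(alive,v0) N2.N2=(alive,v0) | N1.N0=(alive,v0) N1.N1=(alive,v0) N1.N2=(alive,v0)
Op 2: gossip N2<->N0 -> N2.N0=(alive,v0) N2.N1=(alive,v0) N2.N2=(alive,v0) | N0.N0=(alive,v0) N0.N1=(alive,v0) N0.N2=(alive,v0)
Op 3: gossip N0<->N1 -> N0.N0=(alive,v0) N0.N1=(alive,v0) N0.N2=(alive,v0) | N1.N0=(alive,v0) N1.N1=(alive,v0) N1.N2=(alive,v0)
Op 4: N2 marks N1=alive -> (alive,v1)
Op 5: N2 marks N0=suspect -> (suspect,v1)
Op 6: gossip N1<->N2 -> N1.N0=(suspect,v1) N1.N1=(alive,v1) N1.N2=(alive,v0) | N2.N0=(suspect,v1) N2.N1=(alive,v1) N2.N2=(alive,v0)
Op 7: gossip N2<->N0 -> N2.N0=(suspect,v1) N2.N1=(alive,v1) N2.N2=(alive,v0) | N0.N0=(suspect,v1) N0.N1=(alive,v1) N0.N2=(alive,v0)

Answer: N0=suspect,1 N1=alive,1 N2=alive,0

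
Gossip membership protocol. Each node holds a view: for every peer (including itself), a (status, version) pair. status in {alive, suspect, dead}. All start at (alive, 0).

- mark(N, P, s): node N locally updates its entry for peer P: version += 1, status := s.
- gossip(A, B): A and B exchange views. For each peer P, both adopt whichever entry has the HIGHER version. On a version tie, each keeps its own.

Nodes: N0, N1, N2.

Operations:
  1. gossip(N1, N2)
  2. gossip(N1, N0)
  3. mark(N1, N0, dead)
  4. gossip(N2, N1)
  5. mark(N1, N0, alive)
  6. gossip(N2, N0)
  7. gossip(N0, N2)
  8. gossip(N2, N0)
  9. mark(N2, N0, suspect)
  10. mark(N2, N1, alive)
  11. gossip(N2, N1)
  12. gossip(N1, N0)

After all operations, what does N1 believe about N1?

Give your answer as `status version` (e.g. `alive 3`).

Op 1: gossip N1<->N2 -> N1.N0=(alive,v0) N1.N1=(alive,v0) N1.N2=(alive,v0) | N2.N0=(alive,v0) N2.N1=(alive,v0) N2.N2=(alive,v0)
Op 2: gossip N1<->N0 -> N1.N0=(alive,v0) N1.N1=(alive,v0) N1.N2=(alive,v0) | N0.N0=(alive,v0) N0.N1=(alive,v0) N0.N2=(alive,v0)
Op 3: N1 marks N0=dead -> (dead,v1)
Op 4: gossip N2<->N1 -> N2.N0=(dead,v1) N2.N1=(alive,v0) N2.N2=(alive,v0) | N1.N0=(dead,v1) N1.N1=(alive,v0) N1.N2=(alive,v0)
Op 5: N1 marks N0=alive -> (alive,v2)
Op 6: gossip N2<->N0 -> N2.N0=(dead,v1) N2.N1=(alive,v0) N2.N2=(alive,v0) | N0.N0=(dead,v1) N0.N1=(alive,v0) N0.N2=(alive,v0)
Op 7: gossip N0<->N2 -> N0.N0=(dead,v1) N0.N1=(alive,v0) N0.N2=(alive,v0) | N2.N0=(dead,v1) N2.N1=(alive,v0) N2.N2=(alive,v0)
Op 8: gossip N2<->N0 -> N2.N0=(dead,v1) N2.N1=(alive,v0) N2.N2=(alive,v0) | N0.N0=(dead,v1) N0.N1=(alive,v0) N0.N2=(alive,v0)
Op 9: N2 marks N0=suspect -> (suspect,v2)
Op 10: N2 marks N1=alive -> (alive,v1)
Op 11: gossip N2<->N1 -> N2.N0=(suspect,v2) N2.N1=(alive,v1) N2.N2=(alive,v0) | N1.N0=(alive,v2) N1.N1=(alive,v1) N1.N2=(alive,v0)
Op 12: gossip N1<->N0 -> N1.N0=(alive,v2) N1.N1=(alive,v1) N1.N2=(alive,v0) | N0.N0=(alive,v2) N0.N1=(alive,v1) N0.N2=(alive,v0)

Answer: alive 1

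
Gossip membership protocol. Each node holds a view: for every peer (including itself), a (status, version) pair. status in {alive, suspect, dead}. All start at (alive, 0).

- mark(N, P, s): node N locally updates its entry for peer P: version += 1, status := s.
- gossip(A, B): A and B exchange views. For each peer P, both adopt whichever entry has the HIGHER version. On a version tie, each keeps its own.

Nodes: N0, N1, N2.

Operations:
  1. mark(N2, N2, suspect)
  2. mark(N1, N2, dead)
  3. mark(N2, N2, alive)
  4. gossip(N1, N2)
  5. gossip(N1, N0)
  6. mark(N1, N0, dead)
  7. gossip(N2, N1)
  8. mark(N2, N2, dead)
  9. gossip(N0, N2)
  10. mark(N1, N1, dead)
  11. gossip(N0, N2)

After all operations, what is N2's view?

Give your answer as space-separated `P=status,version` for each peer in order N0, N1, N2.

Op 1: N2 marks N2=suspect -> (suspect,v1)
Op 2: N1 marks N2=dead -> (dead,v1)
Op 3: N2 marks N2=alive -> (alive,v2)
Op 4: gossip N1<->N2 -> N1.N0=(alive,v0) N1.N1=(alive,v0) N1.N2=(alive,v2) | N2.N0=(alive,v0) N2.N1=(alive,v0) N2.N2=(alive,v2)
Op 5: gossip N1<->N0 -> N1.N0=(alive,v0) N1.N1=(alive,v0) N1.N2=(alive,v2) | N0.N0=(alive,v0) N0.N1=(alive,v0) N0.N2=(alive,v2)
Op 6: N1 marks N0=dead -> (dead,v1)
Op 7: gossip N2<->N1 -> N2.N0=(dead,v1) N2.N1=(alive,v0) N2.N2=(alive,v2) | N1.N0=(dead,v1) N1.N1=(alive,v0) N1.N2=(alive,v2)
Op 8: N2 marks N2=dead -> (dead,v3)
Op 9: gossip N0<->N2 -> N0.N0=(dead,v1) N0.N1=(alive,v0) N0.N2=(dead,v3) | N2.N0=(dead,v1) N2.N1=(alive,v0) N2.N2=(dead,v3)
Op 10: N1 marks N1=dead -> (dead,v1)
Op 11: gossip N0<->N2 -> N0.N0=(dead,v1) N0.N1=(alive,v0) N0.N2=(dead,v3) | N2.N0=(dead,v1) N2.N1=(alive,v0) N2.N2=(dead,v3)

Answer: N0=dead,1 N1=alive,0 N2=dead,3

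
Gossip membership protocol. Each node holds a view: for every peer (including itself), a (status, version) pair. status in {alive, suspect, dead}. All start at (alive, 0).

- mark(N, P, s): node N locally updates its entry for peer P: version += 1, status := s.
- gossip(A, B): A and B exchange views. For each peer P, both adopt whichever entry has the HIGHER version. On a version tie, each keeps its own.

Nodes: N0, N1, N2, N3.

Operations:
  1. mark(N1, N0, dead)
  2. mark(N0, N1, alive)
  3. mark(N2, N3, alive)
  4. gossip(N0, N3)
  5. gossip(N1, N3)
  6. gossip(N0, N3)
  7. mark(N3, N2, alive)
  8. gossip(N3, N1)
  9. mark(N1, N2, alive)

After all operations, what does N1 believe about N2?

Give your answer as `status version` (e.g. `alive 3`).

Op 1: N1 marks N0=dead -> (dead,v1)
Op 2: N0 marks N1=alive -> (alive,v1)
Op 3: N2 marks N3=alive -> (alive,v1)
Op 4: gossip N0<->N3 -> N0.N0=(alive,v0) N0.N1=(alive,v1) N0.N2=(alive,v0) N0.N3=(alive,v0) | N3.N0=(alive,v0) N3.N1=(alive,v1) N3.N2=(alive,v0) N3.N3=(alive,v0)
Op 5: gossip N1<->N3 -> N1.N0=(dead,v1) N1.N1=(alive,v1) N1.N2=(alive,v0) N1.N3=(alive,v0) | N3.N0=(dead,v1) N3.N1=(alive,v1) N3.N2=(alive,v0) N3.N3=(alive,v0)
Op 6: gossip N0<->N3 -> N0.N0=(dead,v1) N0.N1=(alive,v1) N0.N2=(alive,v0) N0.N3=(alive,v0) | N3.N0=(dead,v1) N3.N1=(alive,v1) N3.N2=(alive,v0) N3.N3=(alive,v0)
Op 7: N3 marks N2=alive -> (alive,v1)
Op 8: gossip N3<->N1 -> N3.N0=(dead,v1) N3.N1=(alive,v1) N3.N2=(alive,v1) N3.N3=(alive,v0) | N1.N0=(dead,v1) N1.N1=(alive,v1) N1.N2=(alive,v1) N1.N3=(alive,v0)
Op 9: N1 marks N2=alive -> (alive,v2)

Answer: alive 2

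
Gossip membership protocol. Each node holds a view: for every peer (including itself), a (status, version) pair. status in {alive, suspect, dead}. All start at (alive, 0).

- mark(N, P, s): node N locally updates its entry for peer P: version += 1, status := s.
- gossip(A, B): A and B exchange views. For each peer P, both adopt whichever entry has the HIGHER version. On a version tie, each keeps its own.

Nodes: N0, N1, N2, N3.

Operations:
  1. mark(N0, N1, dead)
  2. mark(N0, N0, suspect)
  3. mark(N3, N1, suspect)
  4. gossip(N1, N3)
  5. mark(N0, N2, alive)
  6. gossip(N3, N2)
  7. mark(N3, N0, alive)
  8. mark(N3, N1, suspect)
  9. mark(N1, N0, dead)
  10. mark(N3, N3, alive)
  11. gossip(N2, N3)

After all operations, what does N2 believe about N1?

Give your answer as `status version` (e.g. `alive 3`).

Answer: suspect 2

Derivation:
Op 1: N0 marks N1=dead -> (dead,v1)
Op 2: N0 marks N0=suspect -> (suspect,v1)
Op 3: N3 marks N1=suspect -> (suspect,v1)
Op 4: gossip N1<->N3 -> N1.N0=(alive,v0) N1.N1=(suspect,v1) N1.N2=(alive,v0) N1.N3=(alive,v0) | N3.N0=(alive,v0) N3.N1=(suspect,v1) N3.N2=(alive,v0) N3.N3=(alive,v0)
Op 5: N0 marks N2=alive -> (alive,v1)
Op 6: gossip N3<->N2 -> N3.N0=(alive,v0) N3.N1=(suspect,v1) N3.N2=(alive,v0) N3.N3=(alive,v0) | N2.N0=(alive,v0) N2.N1=(suspect,v1) N2.N2=(alive,v0) N2.N3=(alive,v0)
Op 7: N3 marks N0=alive -> (alive,v1)
Op 8: N3 marks N1=suspect -> (suspect,v2)
Op 9: N1 marks N0=dead -> (dead,v1)
Op 10: N3 marks N3=alive -> (alive,v1)
Op 11: gossip N2<->N3 -> N2.N0=(alive,v1) N2.N1=(suspect,v2) N2.N2=(alive,v0) N2.N3=(alive,v1) | N3.N0=(alive,v1) N3.N1=(suspect,v2) N3.N2=(alive,v0) N3.N3=(alive,v1)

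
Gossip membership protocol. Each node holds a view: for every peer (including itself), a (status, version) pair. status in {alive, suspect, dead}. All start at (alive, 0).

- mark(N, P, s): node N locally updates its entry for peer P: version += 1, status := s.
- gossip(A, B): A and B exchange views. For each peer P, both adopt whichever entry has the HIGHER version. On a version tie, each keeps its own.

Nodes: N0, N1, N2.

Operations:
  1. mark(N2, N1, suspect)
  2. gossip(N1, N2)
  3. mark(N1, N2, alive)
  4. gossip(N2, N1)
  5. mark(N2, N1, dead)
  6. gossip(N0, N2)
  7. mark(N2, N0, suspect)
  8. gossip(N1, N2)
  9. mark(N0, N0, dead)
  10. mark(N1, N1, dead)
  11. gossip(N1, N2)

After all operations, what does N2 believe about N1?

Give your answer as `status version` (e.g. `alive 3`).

Op 1: N2 marks N1=suspect -> (suspect,v1)
Op 2: gossip N1<->N2 -> N1.N0=(alive,v0) N1.N1=(suspect,v1) N1.N2=(alive,v0) | N2.N0=(alive,v0) N2.N1=(suspect,v1) N2.N2=(alive,v0)
Op 3: N1 marks N2=alive -> (alive,v1)
Op 4: gossip N2<->N1 -> N2.N0=(alive,v0) N2.N1=(suspect,v1) N2.N2=(alive,v1) | N1.N0=(alive,v0) N1.N1=(suspect,v1) N1.N2=(alive,v1)
Op 5: N2 marks N1=dead -> (dead,v2)
Op 6: gossip N0<->N2 -> N0.N0=(alive,v0) N0.N1=(dead,v2) N0.N2=(alive,v1) | N2.N0=(alive,v0) N2.N1=(dead,v2) N2.N2=(alive,v1)
Op 7: N2 marks N0=suspect -> (suspect,v1)
Op 8: gossip N1<->N2 -> N1.N0=(suspect,v1) N1.N1=(dead,v2) N1.N2=(alive,v1) | N2.N0=(suspect,v1) N2.N1=(dead,v2) N2.N2=(alive,v1)
Op 9: N0 marks N0=dead -> (dead,v1)
Op 10: N1 marks N1=dead -> (dead,v3)
Op 11: gossip N1<->N2 -> N1.N0=(suspect,v1) N1.N1=(dead,v3) N1.N2=(alive,v1) | N2.N0=(suspect,v1) N2.N1=(dead,v3) N2.N2=(alive,v1)

Answer: dead 3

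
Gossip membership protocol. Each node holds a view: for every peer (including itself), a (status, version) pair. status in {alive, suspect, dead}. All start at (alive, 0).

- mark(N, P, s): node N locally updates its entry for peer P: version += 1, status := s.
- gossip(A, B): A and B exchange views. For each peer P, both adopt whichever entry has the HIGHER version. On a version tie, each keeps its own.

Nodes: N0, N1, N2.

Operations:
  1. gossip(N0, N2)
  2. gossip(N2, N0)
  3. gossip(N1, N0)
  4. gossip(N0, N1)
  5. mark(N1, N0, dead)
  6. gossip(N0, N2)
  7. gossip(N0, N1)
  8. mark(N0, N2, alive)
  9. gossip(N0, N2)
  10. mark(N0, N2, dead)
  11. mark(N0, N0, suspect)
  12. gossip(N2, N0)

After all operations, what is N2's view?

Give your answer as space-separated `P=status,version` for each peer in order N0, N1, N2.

Answer: N0=suspect,2 N1=alive,0 N2=dead,2

Derivation:
Op 1: gossip N0<->N2 -> N0.N0=(alive,v0) N0.N1=(alive,v0) N0.N2=(alive,v0) | N2.N0=(alive,v0) N2.N1=(alive,v0) N2.N2=(alive,v0)
Op 2: gossip N2<->N0 -> N2.N0=(alive,v0) N2.N1=(alive,v0) N2.N2=(alive,v0) | N0.N0=(alive,v0) N0.N1=(alive,v0) N0.N2=(alive,v0)
Op 3: gossip N1<->N0 -> N1.N0=(alive,v0) N1.N1=(alive,v0) N1.N2=(alive,v0) | N0.N0=(alive,v0) N0.N1=(alive,v0) N0.N2=(alive,v0)
Op 4: gossip N0<->N1 -> N0.N0=(alive,v0) N0.N1=(alive,v0) N0.N2=(alive,v0) | N1.N0=(alive,v0) N1.N1=(alive,v0) N1.N2=(alive,v0)
Op 5: N1 marks N0=dead -> (dead,v1)
Op 6: gossip N0<->N2 -> N0.N0=(alive,v0) N0.N1=(alive,v0) N0.N2=(alive,v0) | N2.N0=(alive,v0) N2.N1=(alive,v0) N2.N2=(alive,v0)
Op 7: gossip N0<->N1 -> N0.N0=(dead,v1) N0.N1=(alive,v0) N0.N2=(alive,v0) | N1.N0=(dead,v1) N1.N1=(alive,v0) N1.N2=(alive,v0)
Op 8: N0 marks N2=alive -> (alive,v1)
Op 9: gossip N0<->N2 -> N0.N0=(dead,v1) N0.N1=(alive,v0) N0.N2=(alive,v1) | N2.N0=(dead,v1) N2.N1=(alive,v0) N2.N2=(alive,v1)
Op 10: N0 marks N2=dead -> (dead,v2)
Op 11: N0 marks N0=suspect -> (suspect,v2)
Op 12: gossip N2<->N0 -> N2.N0=(suspect,v2) N2.N1=(alive,v0) N2.N2=(dead,v2) | N0.N0=(suspect,v2) N0.N1=(alive,v0) N0.N2=(dead,v2)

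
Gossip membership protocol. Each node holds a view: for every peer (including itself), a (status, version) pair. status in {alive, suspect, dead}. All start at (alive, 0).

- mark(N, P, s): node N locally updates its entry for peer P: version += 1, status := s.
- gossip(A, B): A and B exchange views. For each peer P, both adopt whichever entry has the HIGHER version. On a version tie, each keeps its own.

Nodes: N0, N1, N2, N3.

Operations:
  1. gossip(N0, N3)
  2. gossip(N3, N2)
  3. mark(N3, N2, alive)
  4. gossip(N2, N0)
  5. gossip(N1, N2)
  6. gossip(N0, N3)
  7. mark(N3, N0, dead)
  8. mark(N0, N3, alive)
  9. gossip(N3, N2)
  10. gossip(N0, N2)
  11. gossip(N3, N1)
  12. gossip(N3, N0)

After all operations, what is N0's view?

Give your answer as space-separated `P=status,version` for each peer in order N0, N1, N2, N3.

Op 1: gossip N0<->N3 -> N0.N0=(alive,v0) N0.N1=(alive,v0) N0.N2=(alive,v0) N0.N3=(alive,v0) | N3.N0=(alive,v0) N3.N1=(alive,v0) N3.N2=(alive,v0) N3.N3=(alive,v0)
Op 2: gossip N3<->N2 -> N3.N0=(alive,v0) N3.N1=(alive,v0) N3.N2=(alive,v0) N3.N3=(alive,v0) | N2.N0=(alive,v0) N2.N1=(alive,v0) N2.N2=(alive,v0) N2.N3=(alive,v0)
Op 3: N3 marks N2=alive -> (alive,v1)
Op 4: gossip N2<->N0 -> N2.N0=(alive,v0) N2.N1=(alive,v0) N2.N2=(alive,v0) N2.N3=(alive,v0) | N0.N0=(alive,v0) N0.N1=(alive,v0) N0.N2=(alive,v0) N0.N3=(alive,v0)
Op 5: gossip N1<->N2 -> N1.N0=(alive,v0) N1.N1=(alive,v0) N1.N2=(alive,v0) N1.N3=(alive,v0) | N2.N0=(alive,v0) N2.N1=(alive,v0) N2.N2=(alive,v0) N2.N3=(alive,v0)
Op 6: gossip N0<->N3 -> N0.N0=(alive,v0) N0.N1=(alive,v0) N0.N2=(alive,v1) N0.N3=(alive,v0) | N3.N0=(alive,v0) N3.N1=(alive,v0) N3.N2=(alive,v1) N3.N3=(alive,v0)
Op 7: N3 marks N0=dead -> (dead,v1)
Op 8: N0 marks N3=alive -> (alive,v1)
Op 9: gossip N3<->N2 -> N3.N0=(dead,v1) N3.N1=(alive,v0) N3.N2=(alive,v1) N3.N3=(alive,v0) | N2.N0=(dead,v1) N2.N1=(alive,v0) N2.N2=(alive,v1) N2.N3=(alive,v0)
Op 10: gossip N0<->N2 -> N0.N0=(dead,v1) N0.N1=(alive,v0) N0.N2=(alive,v1) N0.N3=(alive,v1) | N2.N0=(dead,v1) N2.N1=(alive,v0) N2.N2=(alive,v1) N2.N3=(alive,v1)
Op 11: gossip N3<->N1 -> N3.N0=(dead,v1) N3.N1=(alive,v0) N3.N2=(alive,v1) N3.N3=(alive,v0) | N1.N0=(dead,v1) N1.N1=(alive,v0) N1.N2=(alive,v1) N1.N3=(alive,v0)
Op 12: gossip N3<->N0 -> N3.N0=(dead,v1) N3.N1=(alive,v0) N3.N2=(alive,v1) N3.N3=(alive,v1) | N0.N0=(dead,v1) N0.N1=(alive,v0) N0.N2=(alive,v1) N0.N3=(alive,v1)

Answer: N0=dead,1 N1=alive,0 N2=alive,1 N3=alive,1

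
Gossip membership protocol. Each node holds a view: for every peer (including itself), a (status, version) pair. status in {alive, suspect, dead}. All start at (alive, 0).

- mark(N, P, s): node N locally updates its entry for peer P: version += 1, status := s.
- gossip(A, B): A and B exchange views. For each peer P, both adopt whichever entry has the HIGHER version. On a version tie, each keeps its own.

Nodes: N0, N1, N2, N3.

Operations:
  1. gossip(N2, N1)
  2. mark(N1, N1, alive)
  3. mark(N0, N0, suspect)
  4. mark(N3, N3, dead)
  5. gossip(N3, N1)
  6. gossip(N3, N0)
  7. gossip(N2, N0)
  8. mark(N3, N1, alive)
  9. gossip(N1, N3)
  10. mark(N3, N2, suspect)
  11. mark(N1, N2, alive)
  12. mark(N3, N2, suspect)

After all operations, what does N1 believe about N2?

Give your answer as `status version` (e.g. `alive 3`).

Op 1: gossip N2<->N1 -> N2.N0=(alive,v0) N2.N1=(alive,v0) N2.N2=(alive,v0) N2.N3=(alive,v0) | N1.N0=(alive,v0) N1.N1=(alive,v0) N1.N2=(alive,v0) N1.N3=(alive,v0)
Op 2: N1 marks N1=alive -> (alive,v1)
Op 3: N0 marks N0=suspect -> (suspect,v1)
Op 4: N3 marks N3=dead -> (dead,v1)
Op 5: gossip N3<->N1 -> N3.N0=(alive,v0) N3.N1=(alive,v1) N3.N2=(alive,v0) N3.N3=(dead,v1) | N1.N0=(alive,v0) N1.N1=(alive,v1) N1.N2=(alive,v0) N1.N3=(dead,v1)
Op 6: gossip N3<->N0 -> N3.N0=(suspect,v1) N3.N1=(alive,v1) N3.N2=(alive,v0) N3.N3=(dead,v1) | N0.N0=(suspect,v1) N0.N1=(alive,v1) N0.N2=(alive,v0) N0.N3=(dead,v1)
Op 7: gossip N2<->N0 -> N2.N0=(suspect,v1) N2.N1=(alive,v1) N2.N2=(alive,v0) N2.N3=(dead,v1) | N0.N0=(suspect,v1) N0.N1=(alive,v1) N0.N2=(alive,v0) N0.N3=(dead,v1)
Op 8: N3 marks N1=alive -> (alive,v2)
Op 9: gossip N1<->N3 -> N1.N0=(suspect,v1) N1.N1=(alive,v2) N1.N2=(alive,v0) N1.N3=(dead,v1) | N3.N0=(suspect,v1) N3.N1=(alive,v2) N3.N2=(alive,v0) N3.N3=(dead,v1)
Op 10: N3 marks N2=suspect -> (suspect,v1)
Op 11: N1 marks N2=alive -> (alive,v1)
Op 12: N3 marks N2=suspect -> (suspect,v2)

Answer: alive 1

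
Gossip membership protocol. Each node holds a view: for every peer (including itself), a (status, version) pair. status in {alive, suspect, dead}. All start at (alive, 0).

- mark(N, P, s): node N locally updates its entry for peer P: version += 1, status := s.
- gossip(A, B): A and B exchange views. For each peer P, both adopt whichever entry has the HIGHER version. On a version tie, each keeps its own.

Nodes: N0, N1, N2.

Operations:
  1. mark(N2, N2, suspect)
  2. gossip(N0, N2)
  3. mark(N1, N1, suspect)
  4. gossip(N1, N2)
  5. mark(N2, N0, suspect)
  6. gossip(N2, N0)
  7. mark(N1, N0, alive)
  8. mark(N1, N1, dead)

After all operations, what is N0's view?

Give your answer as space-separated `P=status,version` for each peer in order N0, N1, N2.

Op 1: N2 marks N2=suspect -> (suspect,v1)
Op 2: gossip N0<->N2 -> N0.N0=(alive,v0) N0.N1=(alive,v0) N0.N2=(suspect,v1) | N2.N0=(alive,v0) N2.N1=(alive,v0) N2.N2=(suspect,v1)
Op 3: N1 marks N1=suspect -> (suspect,v1)
Op 4: gossip N1<->N2 -> N1.N0=(alive,v0) N1.N1=(suspect,v1) N1.N2=(suspect,v1) | N2.N0=(alive,v0) N2.N1=(suspect,v1) N2.N2=(suspect,v1)
Op 5: N2 marks N0=suspect -> (suspect,v1)
Op 6: gossip N2<->N0 -> N2.N0=(suspect,v1) N2.N1=(suspect,v1) N2.N2=(suspect,v1) | N0.N0=(suspect,v1) N0.N1=(suspect,v1) N0.N2=(suspect,v1)
Op 7: N1 marks N0=alive -> (alive,v1)
Op 8: N1 marks N1=dead -> (dead,v2)

Answer: N0=suspect,1 N1=suspect,1 N2=suspect,1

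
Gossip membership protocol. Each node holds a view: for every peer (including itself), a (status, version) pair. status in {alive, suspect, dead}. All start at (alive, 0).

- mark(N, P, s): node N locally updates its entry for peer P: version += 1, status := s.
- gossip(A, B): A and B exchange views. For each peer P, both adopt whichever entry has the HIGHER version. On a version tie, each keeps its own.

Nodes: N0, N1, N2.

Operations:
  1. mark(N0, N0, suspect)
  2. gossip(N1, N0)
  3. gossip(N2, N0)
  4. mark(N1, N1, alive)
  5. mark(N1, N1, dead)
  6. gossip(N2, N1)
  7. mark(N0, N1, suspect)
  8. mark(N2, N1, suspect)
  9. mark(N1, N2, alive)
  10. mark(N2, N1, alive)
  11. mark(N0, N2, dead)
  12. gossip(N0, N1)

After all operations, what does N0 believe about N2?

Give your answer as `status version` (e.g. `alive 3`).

Answer: dead 1

Derivation:
Op 1: N0 marks N0=suspect -> (suspect,v1)
Op 2: gossip N1<->N0 -> N1.N0=(suspect,v1) N1.N1=(alive,v0) N1.N2=(alive,v0) | N0.N0=(suspect,v1) N0.N1=(alive,v0) N0.N2=(alive,v0)
Op 3: gossip N2<->N0 -> N2.N0=(suspect,v1) N2.N1=(alive,v0) N2.N2=(alive,v0) | N0.N0=(suspect,v1) N0.N1=(alive,v0) N0.N2=(alive,v0)
Op 4: N1 marks N1=alive -> (alive,v1)
Op 5: N1 marks N1=dead -> (dead,v2)
Op 6: gossip N2<->N1 -> N2.N0=(suspect,v1) N2.N1=(dead,v2) N2.N2=(alive,v0) | N1.N0=(suspect,v1) N1.N1=(dead,v2) N1.N2=(alive,v0)
Op 7: N0 marks N1=suspect -> (suspect,v1)
Op 8: N2 marks N1=suspect -> (suspect,v3)
Op 9: N1 marks N2=alive -> (alive,v1)
Op 10: N2 marks N1=alive -> (alive,v4)
Op 11: N0 marks N2=dead -> (dead,v1)
Op 12: gossip N0<->N1 -> N0.N0=(suspect,v1) N0.N1=(dead,v2) N0.N2=(dead,v1) | N1.N0=(suspect,v1) N1.N1=(dead,v2) N1.N2=(alive,v1)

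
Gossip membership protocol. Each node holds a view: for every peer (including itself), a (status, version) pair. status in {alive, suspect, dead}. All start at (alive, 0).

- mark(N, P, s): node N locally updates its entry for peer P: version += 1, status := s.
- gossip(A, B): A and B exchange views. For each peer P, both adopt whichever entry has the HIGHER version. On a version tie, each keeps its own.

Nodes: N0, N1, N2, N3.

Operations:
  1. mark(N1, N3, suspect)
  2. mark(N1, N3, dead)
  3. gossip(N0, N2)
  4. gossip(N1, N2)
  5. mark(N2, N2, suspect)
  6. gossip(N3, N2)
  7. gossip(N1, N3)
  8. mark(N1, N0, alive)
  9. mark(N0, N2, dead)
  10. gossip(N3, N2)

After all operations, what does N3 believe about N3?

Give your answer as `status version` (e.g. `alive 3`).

Op 1: N1 marks N3=suspect -> (suspect,v1)
Op 2: N1 marks N3=dead -> (dead,v2)
Op 3: gossip N0<->N2 -> N0.N0=(alive,v0) N0.N1=(alive,v0) N0.N2=(alive,v0) N0.N3=(alive,v0) | N2.N0=(alive,v0) N2.N1=(alive,v0) N2.N2=(alive,v0) N2.N3=(alive,v0)
Op 4: gossip N1<->N2 -> N1.N0=(alive,v0) N1.N1=(alive,v0) N1.N2=(alive,v0) N1.N3=(dead,v2) | N2.N0=(alive,v0) N2.N1=(alive,v0) N2.N2=(alive,v0) N2.N3=(dead,v2)
Op 5: N2 marks N2=suspect -> (suspect,v1)
Op 6: gossip N3<->N2 -> N3.N0=(alive,v0) N3.N1=(alive,v0) N3.N2=(suspect,v1) N3.N3=(dead,v2) | N2.N0=(alive,v0) N2.N1=(alive,v0) N2.N2=(suspect,v1) N2.N3=(dead,v2)
Op 7: gossip N1<->N3 -> N1.N0=(alive,v0) N1.N1=(alive,v0) N1.N2=(suspect,v1) N1.N3=(dead,v2) | N3.N0=(alive,v0) N3.N1=(alive,v0) N3.N2=(suspect,v1) N3.N3=(dead,v2)
Op 8: N1 marks N0=alive -> (alive,v1)
Op 9: N0 marks N2=dead -> (dead,v1)
Op 10: gossip N3<->N2 -> N3.N0=(alive,v0) N3.N1=(alive,v0) N3.N2=(suspect,v1) N3.N3=(dead,v2) | N2.N0=(alive,v0) N2.N1=(alive,v0) N2.N2=(suspect,v1) N2.N3=(dead,v2)

Answer: dead 2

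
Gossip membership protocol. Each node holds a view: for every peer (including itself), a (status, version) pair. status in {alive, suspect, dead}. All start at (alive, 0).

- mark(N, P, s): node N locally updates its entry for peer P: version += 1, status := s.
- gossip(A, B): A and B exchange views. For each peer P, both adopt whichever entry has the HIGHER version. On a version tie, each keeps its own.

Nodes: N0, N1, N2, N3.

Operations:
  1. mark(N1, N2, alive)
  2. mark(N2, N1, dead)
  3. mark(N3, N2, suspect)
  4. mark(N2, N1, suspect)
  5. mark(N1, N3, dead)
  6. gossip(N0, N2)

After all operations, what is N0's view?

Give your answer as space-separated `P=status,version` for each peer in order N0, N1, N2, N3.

Op 1: N1 marks N2=alive -> (alive,v1)
Op 2: N2 marks N1=dead -> (dead,v1)
Op 3: N3 marks N2=suspect -> (suspect,v1)
Op 4: N2 marks N1=suspect -> (suspect,v2)
Op 5: N1 marks N3=dead -> (dead,v1)
Op 6: gossip N0<->N2 -> N0.N0=(alive,v0) N0.N1=(suspect,v2) N0.N2=(alive,v0) N0.N3=(alive,v0) | N2.N0=(alive,v0) N2.N1=(suspect,v2) N2.N2=(alive,v0) N2.N3=(alive,v0)

Answer: N0=alive,0 N1=suspect,2 N2=alive,0 N3=alive,0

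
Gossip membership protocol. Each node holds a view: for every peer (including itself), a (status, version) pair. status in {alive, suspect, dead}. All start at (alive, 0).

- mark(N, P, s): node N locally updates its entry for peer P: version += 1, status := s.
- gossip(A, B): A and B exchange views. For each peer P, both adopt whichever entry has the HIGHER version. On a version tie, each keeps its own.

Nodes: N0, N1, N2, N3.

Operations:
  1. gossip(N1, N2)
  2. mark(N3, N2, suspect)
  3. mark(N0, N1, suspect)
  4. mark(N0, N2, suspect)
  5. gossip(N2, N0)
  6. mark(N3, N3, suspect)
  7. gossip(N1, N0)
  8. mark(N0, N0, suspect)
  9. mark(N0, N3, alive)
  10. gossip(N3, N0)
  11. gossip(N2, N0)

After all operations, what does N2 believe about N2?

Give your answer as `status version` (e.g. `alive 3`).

Answer: suspect 1

Derivation:
Op 1: gossip N1<->N2 -> N1.N0=(alive,v0) N1.N1=(alive,v0) N1.N2=(alive,v0) N1.N3=(alive,v0) | N2.N0=(alive,v0) N2.N1=(alive,v0) N2.N2=(alive,v0) N2.N3=(alive,v0)
Op 2: N3 marks N2=suspect -> (suspect,v1)
Op 3: N0 marks N1=suspect -> (suspect,v1)
Op 4: N0 marks N2=suspect -> (suspect,v1)
Op 5: gossip N2<->N0 -> N2.N0=(alive,v0) N2.N1=(suspect,v1) N2.N2=(suspect,v1) N2.N3=(alive,v0) | N0.N0=(alive,v0) N0.N1=(suspect,v1) N0.N2=(suspect,v1) N0.N3=(alive,v0)
Op 6: N3 marks N3=suspect -> (suspect,v1)
Op 7: gossip N1<->N0 -> N1.N0=(alive,v0) N1.N1=(suspect,v1) N1.N2=(suspect,v1) N1.N3=(alive,v0) | N0.N0=(alive,v0) N0.N1=(suspect,v1) N0.N2=(suspect,v1) N0.N3=(alive,v0)
Op 8: N0 marks N0=suspect -> (suspect,v1)
Op 9: N0 marks N3=alive -> (alive,v1)
Op 10: gossip N3<->N0 -> N3.N0=(suspect,v1) N3.N1=(suspect,v1) N3.N2=(suspect,v1) N3.N3=(suspect,v1) | N0.N0=(suspect,v1) N0.N1=(suspect,v1) N0.N2=(suspect,v1) N0.N3=(alive,v1)
Op 11: gossip N2<->N0 -> N2.N0=(suspect,v1) N2.N1=(suspect,v1) N2.N2=(suspect,v1) N2.N3=(alive,v1) | N0.N0=(suspect,v1) N0.N1=(suspect,v1) N0.N2=(suspect,v1) N0.N3=(alive,v1)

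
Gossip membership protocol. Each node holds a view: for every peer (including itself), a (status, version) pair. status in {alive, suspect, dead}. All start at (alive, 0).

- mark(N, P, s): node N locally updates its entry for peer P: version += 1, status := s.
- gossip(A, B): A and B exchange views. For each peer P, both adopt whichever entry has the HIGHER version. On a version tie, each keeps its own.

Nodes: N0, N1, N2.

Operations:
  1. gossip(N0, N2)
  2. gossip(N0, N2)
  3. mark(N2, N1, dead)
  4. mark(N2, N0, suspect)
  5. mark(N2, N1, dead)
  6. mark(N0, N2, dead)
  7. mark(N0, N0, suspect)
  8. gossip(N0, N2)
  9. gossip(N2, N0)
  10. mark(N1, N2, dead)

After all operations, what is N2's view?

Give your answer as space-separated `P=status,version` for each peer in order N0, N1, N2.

Op 1: gossip N0<->N2 -> N0.N0=(alive,v0) N0.N1=(alive,v0) N0.N2=(alive,v0) | N2.N0=(alive,v0) N2.N1=(alive,v0) N2.N2=(alive,v0)
Op 2: gossip N0<->N2 -> N0.N0=(alive,v0) N0.N1=(alive,v0) N0.N2=(alive,v0) | N2.N0=(alive,v0) N2.N1=(alive,v0) N2.N2=(alive,v0)
Op 3: N2 marks N1=dead -> (dead,v1)
Op 4: N2 marks N0=suspect -> (suspect,v1)
Op 5: N2 marks N1=dead -> (dead,v2)
Op 6: N0 marks N2=dead -> (dead,v1)
Op 7: N0 marks N0=suspect -> (suspect,v1)
Op 8: gossip N0<->N2 -> N0.N0=(suspect,v1) N0.N1=(dead,v2) N0.N2=(dead,v1) | N2.N0=(suspect,v1) N2.N1=(dead,v2) N2.N2=(dead,v1)
Op 9: gossip N2<->N0 -> N2.N0=(suspect,v1) N2.N1=(dead,v2) N2.N2=(dead,v1) | N0.N0=(suspect,v1) N0.N1=(dead,v2) N0.N2=(dead,v1)
Op 10: N1 marks N2=dead -> (dead,v1)

Answer: N0=suspect,1 N1=dead,2 N2=dead,1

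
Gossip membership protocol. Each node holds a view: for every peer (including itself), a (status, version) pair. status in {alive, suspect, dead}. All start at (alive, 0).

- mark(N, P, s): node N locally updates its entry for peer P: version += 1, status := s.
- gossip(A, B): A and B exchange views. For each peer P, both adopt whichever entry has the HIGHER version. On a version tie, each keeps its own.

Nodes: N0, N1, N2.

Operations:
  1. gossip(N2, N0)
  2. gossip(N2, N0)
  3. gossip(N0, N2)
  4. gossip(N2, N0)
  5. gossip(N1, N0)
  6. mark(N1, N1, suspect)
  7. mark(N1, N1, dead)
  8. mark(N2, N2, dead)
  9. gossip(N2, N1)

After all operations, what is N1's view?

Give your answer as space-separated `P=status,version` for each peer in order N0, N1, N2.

Op 1: gossip N2<->N0 -> N2.N0=(alive,v0) N2.N1=(alive,v0) N2.N2=(alive,v0) | N0.N0=(alive,v0) N0.N1=(alive,v0) N0.N2=(alive,v0)
Op 2: gossip N2<->N0 -> N2.N0=(alive,v0) N2.N1=(alive,v0) N2.N2=(alive,v0) | N0.N0=(alive,v0) N0.N1=(alive,v0) N0.N2=(alive,v0)
Op 3: gossip N0<->N2 -> N0.N0=(alive,v0) N0.N1=(alive,v0) N0.N2=(alive,v0) | N2.N0=(alive,v0) N2.N1=(alive,v0) N2.N2=(alive,v0)
Op 4: gossip N2<->N0 -> N2.N0=(alive,v0) N2.N1=(alive,v0) N2.N2=(alive,v0) | N0.N0=(alive,v0) N0.N1=(alive,v0) N0.N2=(alive,v0)
Op 5: gossip N1<->N0 -> N1.N0=(alive,v0) N1.N1=(alive,v0) N1.N2=(alive,v0) | N0.N0=(alive,v0) N0.N1=(alive,v0) N0.N2=(alive,v0)
Op 6: N1 marks N1=suspect -> (suspect,v1)
Op 7: N1 marks N1=dead -> (dead,v2)
Op 8: N2 marks N2=dead -> (dead,v1)
Op 9: gossip N2<->N1 -> N2.N0=(alive,v0) N2.N1=(dead,v2) N2.N2=(dead,v1) | N1.N0=(alive,v0) N1.N1=(dead,v2) N1.N2=(dead,v1)

Answer: N0=alive,0 N1=dead,2 N2=dead,1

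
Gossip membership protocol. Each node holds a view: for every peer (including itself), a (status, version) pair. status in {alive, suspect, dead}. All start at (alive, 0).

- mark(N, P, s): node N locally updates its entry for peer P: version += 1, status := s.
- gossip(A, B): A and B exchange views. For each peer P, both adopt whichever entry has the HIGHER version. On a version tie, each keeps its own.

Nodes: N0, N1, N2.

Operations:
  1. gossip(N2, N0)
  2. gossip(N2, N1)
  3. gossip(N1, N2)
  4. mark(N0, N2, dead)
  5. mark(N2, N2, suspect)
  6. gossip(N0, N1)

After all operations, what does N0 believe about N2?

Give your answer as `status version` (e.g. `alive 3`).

Answer: dead 1

Derivation:
Op 1: gossip N2<->N0 -> N2.N0=(alive,v0) N2.N1=(alive,v0) N2.N2=(alive,v0) | N0.N0=(alive,v0) N0.N1=(alive,v0) N0.N2=(alive,v0)
Op 2: gossip N2<->N1 -> N2.N0=(alive,v0) N2.N1=(alive,v0) N2.N2=(alive,v0) | N1.N0=(alive,v0) N1.N1=(alive,v0) N1.N2=(alive,v0)
Op 3: gossip N1<->N2 -> N1.N0=(alive,v0) N1.N1=(alive,v0) N1.N2=(alive,v0) | N2.N0=(alive,v0) N2.N1=(alive,v0) N2.N2=(alive,v0)
Op 4: N0 marks N2=dead -> (dead,v1)
Op 5: N2 marks N2=suspect -> (suspect,v1)
Op 6: gossip N0<->N1 -> N0.N0=(alive,v0) N0.N1=(alive,v0) N0.N2=(dead,v1) | N1.N0=(alive,v0) N1.N1=(alive,v0) N1.N2=(dead,v1)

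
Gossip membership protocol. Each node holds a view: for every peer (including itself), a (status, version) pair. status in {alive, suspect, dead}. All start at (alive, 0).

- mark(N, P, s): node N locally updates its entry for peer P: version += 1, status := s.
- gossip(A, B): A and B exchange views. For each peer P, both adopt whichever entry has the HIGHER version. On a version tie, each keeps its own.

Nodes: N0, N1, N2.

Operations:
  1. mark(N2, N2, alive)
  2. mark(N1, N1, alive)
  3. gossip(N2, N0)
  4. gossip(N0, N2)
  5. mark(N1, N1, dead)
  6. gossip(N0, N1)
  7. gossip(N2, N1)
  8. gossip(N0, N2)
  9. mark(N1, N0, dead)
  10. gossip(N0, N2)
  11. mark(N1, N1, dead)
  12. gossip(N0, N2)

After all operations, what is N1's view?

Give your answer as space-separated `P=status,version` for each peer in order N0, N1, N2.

Op 1: N2 marks N2=alive -> (alive,v1)
Op 2: N1 marks N1=alive -> (alive,v1)
Op 3: gossip N2<->N0 -> N2.N0=(alive,v0) N2.N1=(alive,v0) N2.N2=(alive,v1) | N0.N0=(alive,v0) N0.N1=(alive,v0) N0.N2=(alive,v1)
Op 4: gossip N0<->N2 -> N0.N0=(alive,v0) N0.N1=(alive,v0) N0.N2=(alive,v1) | N2.N0=(alive,v0) N2.N1=(alive,v0) N2.N2=(alive,v1)
Op 5: N1 marks N1=dead -> (dead,v2)
Op 6: gossip N0<->N1 -> N0.N0=(alive,v0) N0.N1=(dead,v2) N0.N2=(alive,v1) | N1.N0=(alive,v0) N1.N1=(dead,v2) N1.N2=(alive,v1)
Op 7: gossip N2<->N1 -> N2.N0=(alive,v0) N2.N1=(dead,v2) N2.N2=(alive,v1) | N1.N0=(alive,v0) N1.N1=(dead,v2) N1.N2=(alive,v1)
Op 8: gossip N0<->N2 -> N0.N0=(alive,v0) N0.N1=(dead,v2) N0.N2=(alive,v1) | N2.N0=(alive,v0) N2.N1=(dead,v2) N2.N2=(alive,v1)
Op 9: N1 marks N0=dead -> (dead,v1)
Op 10: gossip N0<->N2 -> N0.N0=(alive,v0) N0.N1=(dead,v2) N0.N2=(alive,v1) | N2.N0=(alive,v0) N2.N1=(dead,v2) N2.N2=(alive,v1)
Op 11: N1 marks N1=dead -> (dead,v3)
Op 12: gossip N0<->N2 -> N0.N0=(alive,v0) N0.N1=(dead,v2) N0.N2=(alive,v1) | N2.N0=(alive,v0) N2.N1=(dead,v2) N2.N2=(alive,v1)

Answer: N0=dead,1 N1=dead,3 N2=alive,1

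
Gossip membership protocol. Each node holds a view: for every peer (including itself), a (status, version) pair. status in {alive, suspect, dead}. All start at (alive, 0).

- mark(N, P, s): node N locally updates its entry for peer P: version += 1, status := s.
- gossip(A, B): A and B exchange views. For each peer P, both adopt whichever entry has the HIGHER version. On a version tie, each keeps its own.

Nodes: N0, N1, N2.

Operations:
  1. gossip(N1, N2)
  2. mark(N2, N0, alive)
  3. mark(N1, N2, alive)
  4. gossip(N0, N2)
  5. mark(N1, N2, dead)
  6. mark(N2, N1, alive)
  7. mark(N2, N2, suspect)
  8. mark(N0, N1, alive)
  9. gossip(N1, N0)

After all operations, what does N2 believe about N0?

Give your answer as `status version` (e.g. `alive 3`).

Answer: alive 1

Derivation:
Op 1: gossip N1<->N2 -> N1.N0=(alive,v0) N1.N1=(alive,v0) N1.N2=(alive,v0) | N2.N0=(alive,v0) N2.N1=(alive,v0) N2.N2=(alive,v0)
Op 2: N2 marks N0=alive -> (alive,v1)
Op 3: N1 marks N2=alive -> (alive,v1)
Op 4: gossip N0<->N2 -> N0.N0=(alive,v1) N0.N1=(alive,v0) N0.N2=(alive,v0) | N2.N0=(alive,v1) N2.N1=(alive,v0) N2.N2=(alive,v0)
Op 5: N1 marks N2=dead -> (dead,v2)
Op 6: N2 marks N1=alive -> (alive,v1)
Op 7: N2 marks N2=suspect -> (suspect,v1)
Op 8: N0 marks N1=alive -> (alive,v1)
Op 9: gossip N1<->N0 -> N1.N0=(alive,v1) N1.N1=(alive,v1) N1.N2=(dead,v2) | N0.N0=(alive,v1) N0.N1=(alive,v1) N0.N2=(dead,v2)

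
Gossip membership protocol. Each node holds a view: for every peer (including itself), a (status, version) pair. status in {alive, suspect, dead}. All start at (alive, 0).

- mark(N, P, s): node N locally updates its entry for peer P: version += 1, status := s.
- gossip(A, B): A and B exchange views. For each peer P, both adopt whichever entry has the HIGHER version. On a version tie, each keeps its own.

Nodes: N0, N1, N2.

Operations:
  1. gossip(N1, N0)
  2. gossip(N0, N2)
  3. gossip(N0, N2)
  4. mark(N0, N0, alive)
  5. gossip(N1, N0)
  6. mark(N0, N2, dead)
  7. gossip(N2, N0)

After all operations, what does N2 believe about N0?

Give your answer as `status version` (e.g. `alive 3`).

Answer: alive 1

Derivation:
Op 1: gossip N1<->N0 -> N1.N0=(alive,v0) N1.N1=(alive,v0) N1.N2=(alive,v0) | N0.N0=(alive,v0) N0.N1=(alive,v0) N0.N2=(alive,v0)
Op 2: gossip N0<->N2 -> N0.N0=(alive,v0) N0.N1=(alive,v0) N0.N2=(alive,v0) | N2.N0=(alive,v0) N2.N1=(alive,v0) N2.N2=(alive,v0)
Op 3: gossip N0<->N2 -> N0.N0=(alive,v0) N0.N1=(alive,v0) N0.N2=(alive,v0) | N2.N0=(alive,v0) N2.N1=(alive,v0) N2.N2=(alive,v0)
Op 4: N0 marks N0=alive -> (alive,v1)
Op 5: gossip N1<->N0 -> N1.N0=(alive,v1) N1.N1=(alive,v0) N1.N2=(alive,v0) | N0.N0=(alive,v1) N0.N1=(alive,v0) N0.N2=(alive,v0)
Op 6: N0 marks N2=dead -> (dead,v1)
Op 7: gossip N2<->N0 -> N2.N0=(alive,v1) N2.N1=(alive,v0) N2.N2=(dead,v1) | N0.N0=(alive,v1) N0.N1=(alive,v0) N0.N2=(dead,v1)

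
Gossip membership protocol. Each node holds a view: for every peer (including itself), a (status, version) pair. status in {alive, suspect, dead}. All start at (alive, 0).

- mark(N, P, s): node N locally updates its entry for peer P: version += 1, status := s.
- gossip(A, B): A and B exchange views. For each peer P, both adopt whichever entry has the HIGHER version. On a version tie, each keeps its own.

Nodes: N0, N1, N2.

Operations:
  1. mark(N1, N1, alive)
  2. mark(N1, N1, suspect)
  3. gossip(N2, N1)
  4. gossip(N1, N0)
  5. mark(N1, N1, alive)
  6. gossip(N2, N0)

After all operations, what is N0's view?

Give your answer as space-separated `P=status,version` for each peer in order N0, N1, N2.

Answer: N0=alive,0 N1=suspect,2 N2=alive,0

Derivation:
Op 1: N1 marks N1=alive -> (alive,v1)
Op 2: N1 marks N1=suspect -> (suspect,v2)
Op 3: gossip N2<->N1 -> N2.N0=(alive,v0) N2.N1=(suspect,v2) N2.N2=(alive,v0) | N1.N0=(alive,v0) N1.N1=(suspect,v2) N1.N2=(alive,v0)
Op 4: gossip N1<->N0 -> N1.N0=(alive,v0) N1.N1=(suspect,v2) N1.N2=(alive,v0) | N0.N0=(alive,v0) N0.N1=(suspect,v2) N0.N2=(alive,v0)
Op 5: N1 marks N1=alive -> (alive,v3)
Op 6: gossip N2<->N0 -> N2.N0=(alive,v0) N2.N1=(suspect,v2) N2.N2=(alive,v0) | N0.N0=(alive,v0) N0.N1=(suspect,v2) N0.N2=(alive,v0)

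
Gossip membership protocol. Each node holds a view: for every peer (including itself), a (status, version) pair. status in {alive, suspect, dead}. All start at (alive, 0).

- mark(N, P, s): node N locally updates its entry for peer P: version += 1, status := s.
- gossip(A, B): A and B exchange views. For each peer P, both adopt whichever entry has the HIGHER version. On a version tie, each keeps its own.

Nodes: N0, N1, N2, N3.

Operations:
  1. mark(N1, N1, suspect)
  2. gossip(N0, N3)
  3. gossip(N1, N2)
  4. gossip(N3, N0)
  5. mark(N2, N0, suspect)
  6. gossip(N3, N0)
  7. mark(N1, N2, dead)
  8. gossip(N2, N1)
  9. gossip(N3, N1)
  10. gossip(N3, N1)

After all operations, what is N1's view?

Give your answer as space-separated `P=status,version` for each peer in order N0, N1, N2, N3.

Op 1: N1 marks N1=suspect -> (suspect,v1)
Op 2: gossip N0<->N3 -> N0.N0=(alive,v0) N0.N1=(alive,v0) N0.N2=(alive,v0) N0.N3=(alive,v0) | N3.N0=(alive,v0) N3.N1=(alive,v0) N3.N2=(alive,v0) N3.N3=(alive,v0)
Op 3: gossip N1<->N2 -> N1.N0=(alive,v0) N1.N1=(suspect,v1) N1.N2=(alive,v0) N1.N3=(alive,v0) | N2.N0=(alive,v0) N2.N1=(suspect,v1) N2.N2=(alive,v0) N2.N3=(alive,v0)
Op 4: gossip N3<->N0 -> N3.N0=(alive,v0) N3.N1=(alive,v0) N3.N2=(alive,v0) N3.N3=(alive,v0) | N0.N0=(alive,v0) N0.N1=(alive,v0) N0.N2=(alive,v0) N0.N3=(alive,v0)
Op 5: N2 marks N0=suspect -> (suspect,v1)
Op 6: gossip N3<->N0 -> N3.N0=(alive,v0) N3.N1=(alive,v0) N3.N2=(alive,v0) N3.N3=(alive,v0) | N0.N0=(alive,v0) N0.N1=(alive,v0) N0.N2=(alive,v0) N0.N3=(alive,v0)
Op 7: N1 marks N2=dead -> (dead,v1)
Op 8: gossip N2<->N1 -> N2.N0=(suspect,v1) N2.N1=(suspect,v1) N2.N2=(dead,v1) N2.N3=(alive,v0) | N1.N0=(suspect,v1) N1.N1=(suspect,v1) N1.N2=(dead,v1) N1.N3=(alive,v0)
Op 9: gossip N3<->N1 -> N3.N0=(suspect,v1) N3.N1=(suspect,v1) N3.N2=(dead,v1) N3.N3=(alive,v0) | N1.N0=(suspect,v1) N1.N1=(suspect,v1) N1.N2=(dead,v1) N1.N3=(alive,v0)
Op 10: gossip N3<->N1 -> N3.N0=(suspect,v1) N3.N1=(suspect,v1) N3.N2=(dead,v1) N3.N3=(alive,v0) | N1.N0=(suspect,v1) N1.N1=(suspect,v1) N1.N2=(dead,v1) N1.N3=(alive,v0)

Answer: N0=suspect,1 N1=suspect,1 N2=dead,1 N3=alive,0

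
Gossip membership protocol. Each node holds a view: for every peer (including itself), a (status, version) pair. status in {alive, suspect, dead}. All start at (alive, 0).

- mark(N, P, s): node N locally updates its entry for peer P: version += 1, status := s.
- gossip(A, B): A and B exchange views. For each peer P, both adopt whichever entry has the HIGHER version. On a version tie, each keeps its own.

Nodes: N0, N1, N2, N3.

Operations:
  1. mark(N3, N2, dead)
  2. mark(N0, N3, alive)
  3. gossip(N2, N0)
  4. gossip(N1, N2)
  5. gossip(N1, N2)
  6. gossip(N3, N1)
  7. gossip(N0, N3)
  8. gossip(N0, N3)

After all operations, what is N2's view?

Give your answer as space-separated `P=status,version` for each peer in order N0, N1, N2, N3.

Answer: N0=alive,0 N1=alive,0 N2=alive,0 N3=alive,1

Derivation:
Op 1: N3 marks N2=dead -> (dead,v1)
Op 2: N0 marks N3=alive -> (alive,v1)
Op 3: gossip N2<->N0 -> N2.N0=(alive,v0) N2.N1=(alive,v0) N2.N2=(alive,v0) N2.N3=(alive,v1) | N0.N0=(alive,v0) N0.N1=(alive,v0) N0.N2=(alive,v0) N0.N3=(alive,v1)
Op 4: gossip N1<->N2 -> N1.N0=(alive,v0) N1.N1=(alive,v0) N1.N2=(alive,v0) N1.N3=(alive,v1) | N2.N0=(alive,v0) N2.N1=(alive,v0) N2.N2=(alive,v0) N2.N3=(alive,v1)
Op 5: gossip N1<->N2 -> N1.N0=(alive,v0) N1.N1=(alive,v0) N1.N2=(alive,v0) N1.N3=(alive,v1) | N2.N0=(alive,v0) N2.N1=(alive,v0) N2.N2=(alive,v0) N2.N3=(alive,v1)
Op 6: gossip N3<->N1 -> N3.N0=(alive,v0) N3.N1=(alive,v0) N3.N2=(dead,v1) N3.N3=(alive,v1) | N1.N0=(alive,v0) N1.N1=(alive,v0) N1.N2=(dead,v1) N1.N3=(alive,v1)
Op 7: gossip N0<->N3 -> N0.N0=(alive,v0) N0.N1=(alive,v0) N0.N2=(dead,v1) N0.N3=(alive,v1) | N3.N0=(alive,v0) N3.N1=(alive,v0) N3.N2=(dead,v1) N3.N3=(alive,v1)
Op 8: gossip N0<->N3 -> N0.N0=(alive,v0) N0.N1=(alive,v0) N0.N2=(dead,v1) N0.N3=(alive,v1) | N3.N0=(alive,v0) N3.N1=(alive,v0) N3.N2=(dead,v1) N3.N3=(alive,v1)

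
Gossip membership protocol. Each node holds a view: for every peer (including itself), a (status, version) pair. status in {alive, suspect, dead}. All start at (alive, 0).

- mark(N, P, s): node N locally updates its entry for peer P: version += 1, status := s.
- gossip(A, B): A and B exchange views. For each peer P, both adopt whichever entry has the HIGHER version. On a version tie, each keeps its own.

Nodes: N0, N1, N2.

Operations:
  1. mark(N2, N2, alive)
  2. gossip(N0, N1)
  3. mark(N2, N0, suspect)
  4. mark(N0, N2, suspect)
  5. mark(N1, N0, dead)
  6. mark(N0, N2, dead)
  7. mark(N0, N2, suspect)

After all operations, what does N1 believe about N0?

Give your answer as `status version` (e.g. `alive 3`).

Answer: dead 1

Derivation:
Op 1: N2 marks N2=alive -> (alive,v1)
Op 2: gossip N0<->N1 -> N0.N0=(alive,v0) N0.N1=(alive,v0) N0.N2=(alive,v0) | N1.N0=(alive,v0) N1.N1=(alive,v0) N1.N2=(alive,v0)
Op 3: N2 marks N0=suspect -> (suspect,v1)
Op 4: N0 marks N2=suspect -> (suspect,v1)
Op 5: N1 marks N0=dead -> (dead,v1)
Op 6: N0 marks N2=dead -> (dead,v2)
Op 7: N0 marks N2=suspect -> (suspect,v3)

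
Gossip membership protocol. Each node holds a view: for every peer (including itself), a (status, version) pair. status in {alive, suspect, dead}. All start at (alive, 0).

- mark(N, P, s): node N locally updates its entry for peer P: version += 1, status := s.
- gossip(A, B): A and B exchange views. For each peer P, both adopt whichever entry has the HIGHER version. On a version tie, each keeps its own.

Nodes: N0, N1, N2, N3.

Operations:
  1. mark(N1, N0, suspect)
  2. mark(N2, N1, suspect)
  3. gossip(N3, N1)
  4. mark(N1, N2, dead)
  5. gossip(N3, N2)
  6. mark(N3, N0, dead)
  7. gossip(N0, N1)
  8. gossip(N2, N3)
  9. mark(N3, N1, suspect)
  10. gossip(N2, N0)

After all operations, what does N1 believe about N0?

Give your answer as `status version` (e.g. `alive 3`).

Op 1: N1 marks N0=suspect -> (suspect,v1)
Op 2: N2 marks N1=suspect -> (suspect,v1)
Op 3: gossip N3<->N1 -> N3.N0=(suspect,v1) N3.N1=(alive,v0) N3.N2=(alive,v0) N3.N3=(alive,v0) | N1.N0=(suspect,v1) N1.N1=(alive,v0) N1.N2=(alive,v0) N1.N3=(alive,v0)
Op 4: N1 marks N2=dead -> (dead,v1)
Op 5: gossip N3<->N2 -> N3.N0=(suspect,v1) N3.N1=(suspect,v1) N3.N2=(alive,v0) N3.N3=(alive,v0) | N2.N0=(suspect,v1) N2.N1=(suspect,v1) N2.N2=(alive,v0) N2.N3=(alive,v0)
Op 6: N3 marks N0=dead -> (dead,v2)
Op 7: gossip N0<->N1 -> N0.N0=(suspect,v1) N0.N1=(alive,v0) N0.N2=(dead,v1) N0.N3=(alive,v0) | N1.N0=(suspect,v1) N1.N1=(alive,v0) N1.N2=(dead,v1) N1.N3=(alive,v0)
Op 8: gossip N2<->N3 -> N2.N0=(dead,v2) N2.N1=(suspect,v1) N2.N2=(alive,v0) N2.N3=(alive,v0) | N3.N0=(dead,v2) N3.N1=(suspect,v1) N3.N2=(alive,v0) N3.N3=(alive,v0)
Op 9: N3 marks N1=suspect -> (suspect,v2)
Op 10: gossip N2<->N0 -> N2.N0=(dead,v2) N2.N1=(suspect,v1) N2.N2=(dead,v1) N2.N3=(alive,v0) | N0.N0=(dead,v2) N0.N1=(suspect,v1) N0.N2=(dead,v1) N0.N3=(alive,v0)

Answer: suspect 1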